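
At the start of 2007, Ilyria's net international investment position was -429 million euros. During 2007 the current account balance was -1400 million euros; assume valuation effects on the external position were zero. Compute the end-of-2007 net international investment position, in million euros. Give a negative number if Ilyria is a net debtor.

-1829

With no valuation effects, change in NIIP = current account = -1400
End-of-year NIIP = -429 + (-1400) = -1829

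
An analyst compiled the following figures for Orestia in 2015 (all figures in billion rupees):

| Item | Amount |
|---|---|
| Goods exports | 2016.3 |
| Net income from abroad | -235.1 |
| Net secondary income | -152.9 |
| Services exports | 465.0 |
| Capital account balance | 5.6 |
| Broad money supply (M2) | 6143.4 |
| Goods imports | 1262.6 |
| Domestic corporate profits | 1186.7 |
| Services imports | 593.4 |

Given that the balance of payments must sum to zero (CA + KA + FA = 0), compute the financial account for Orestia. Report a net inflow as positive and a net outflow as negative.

-242.9

Goods balance = 2016.3 - 1262.6 = 753.7
Services balance = 465.0 - 593.4 = -128.4
Trade balance (goods + services) = 753.7 + (-128.4) = 625.3
Net primary income = -235.1
Net secondary income = -152.9
Current account = 625.3 + (-235.1) + (-152.9) = 237.3
Financial account = -(237.3 + 5.6) = -242.9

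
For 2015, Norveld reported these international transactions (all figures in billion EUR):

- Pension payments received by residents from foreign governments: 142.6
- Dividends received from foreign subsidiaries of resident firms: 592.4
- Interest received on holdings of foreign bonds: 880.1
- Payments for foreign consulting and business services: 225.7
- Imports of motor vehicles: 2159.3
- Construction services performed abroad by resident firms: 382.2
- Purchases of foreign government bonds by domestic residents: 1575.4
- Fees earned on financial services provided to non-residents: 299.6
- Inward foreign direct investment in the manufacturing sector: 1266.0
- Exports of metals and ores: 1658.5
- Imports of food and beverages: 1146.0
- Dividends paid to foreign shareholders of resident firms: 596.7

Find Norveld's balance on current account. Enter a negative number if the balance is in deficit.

Goods: 1658.5 - 2159.3 - 1146.0 = -1646.8
Services: 299.6 + 382.2 - 225.7 = 456.1
Primary income: 592.4 + 880.1 - 596.7 = 875.8
Secondary income: 142.6
Current account = (-1646.8) + 456.1 + 875.8 + 142.6 = -172.3
(Excluded from the current account — financial account: purchases of foreign government bonds by domestic residents 1575.4, inward foreign direct investment in the manufacturing sector 1266.0.)

-172.3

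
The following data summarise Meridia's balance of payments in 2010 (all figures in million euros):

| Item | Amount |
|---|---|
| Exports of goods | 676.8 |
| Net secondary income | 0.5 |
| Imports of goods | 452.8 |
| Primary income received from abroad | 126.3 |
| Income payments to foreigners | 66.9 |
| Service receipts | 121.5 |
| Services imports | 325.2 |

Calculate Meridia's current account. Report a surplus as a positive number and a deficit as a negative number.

80.2

Goods balance = 676.8 - 452.8 = 224.0
Services balance = 121.5 - 325.2 = -203.7
Trade balance (goods + services) = 224.0 + (-203.7) = 20.3
Net primary income = 126.3 - 66.9 = 59.4
Net secondary income = 0.5
Current account = 20.3 + 59.4 + 0.5 = 80.2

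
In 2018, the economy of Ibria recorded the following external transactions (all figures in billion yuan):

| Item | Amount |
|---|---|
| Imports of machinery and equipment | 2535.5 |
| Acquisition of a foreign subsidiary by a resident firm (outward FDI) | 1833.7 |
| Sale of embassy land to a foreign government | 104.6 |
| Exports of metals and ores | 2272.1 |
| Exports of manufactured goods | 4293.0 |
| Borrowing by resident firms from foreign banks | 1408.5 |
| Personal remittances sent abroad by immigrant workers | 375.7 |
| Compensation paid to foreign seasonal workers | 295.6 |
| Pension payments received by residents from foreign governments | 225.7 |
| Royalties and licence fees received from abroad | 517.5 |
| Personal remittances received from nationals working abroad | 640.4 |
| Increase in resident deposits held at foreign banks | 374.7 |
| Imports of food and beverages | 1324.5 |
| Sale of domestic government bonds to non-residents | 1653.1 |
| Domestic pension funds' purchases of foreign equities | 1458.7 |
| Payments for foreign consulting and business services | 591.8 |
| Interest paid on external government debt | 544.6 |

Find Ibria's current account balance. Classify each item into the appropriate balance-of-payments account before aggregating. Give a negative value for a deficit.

2281.0

Goods: 4293.0 - 1324.5 + 2272.1 - 2535.5 = 2705.1
Services: -591.8 + 517.5 = -74.3
Primary income: -544.6 - 295.6 = -840.2
Secondary income: 640.4 + 225.7 - 375.7 = 490.4
Current account = 2705.1 + (-74.3) + (-840.2) + 490.4 = 2281.0
(Excluded from the current account — financial account: acquisition of a foreign subsidiary by a resident firm (outward FDI) 1833.7, borrowing by resident firms from foreign banks 1408.5, increase in resident deposits held at foreign banks 374.7, sale of domestic government bonds to non-residents 1653.1, domestic pension funds' purchases of foreign equities 1458.7; capital account: sale of embassy land to a foreign government 104.6.)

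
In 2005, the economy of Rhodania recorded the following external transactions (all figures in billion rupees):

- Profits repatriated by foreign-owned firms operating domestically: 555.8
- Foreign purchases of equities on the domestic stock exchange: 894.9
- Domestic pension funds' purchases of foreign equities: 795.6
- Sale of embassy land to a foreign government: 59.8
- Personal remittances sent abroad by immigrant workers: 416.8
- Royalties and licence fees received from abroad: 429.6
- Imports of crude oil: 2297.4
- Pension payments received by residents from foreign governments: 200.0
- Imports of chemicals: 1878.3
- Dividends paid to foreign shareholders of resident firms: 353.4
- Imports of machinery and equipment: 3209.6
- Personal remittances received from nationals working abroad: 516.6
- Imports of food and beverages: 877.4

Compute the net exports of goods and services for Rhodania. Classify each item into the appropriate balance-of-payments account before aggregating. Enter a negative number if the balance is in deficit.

-7833.1

Goods: -877.4 - 1878.3 - 2297.4 - 3209.6 = -8262.7
Services: 429.6
Trade balance = -8262.7 + 429.6 = -7833.1
(Excluded from the trade balance — primary income: profits repatriated by foreign-owned firms operating domestically 555.8, dividends paid to foreign shareholders of resident firms 353.4; financial account: foreign purchases of equities on the domestic stock exchange 894.9, domestic pension funds' purchases of foreign equities 795.6; capital account: sale of embassy land to a foreign government 59.8; secondary income: personal remittances sent abroad by immigrant workers 416.8, pension payments received by residents from foreign governments 200.0, personal remittances received from nationals working abroad 516.6.)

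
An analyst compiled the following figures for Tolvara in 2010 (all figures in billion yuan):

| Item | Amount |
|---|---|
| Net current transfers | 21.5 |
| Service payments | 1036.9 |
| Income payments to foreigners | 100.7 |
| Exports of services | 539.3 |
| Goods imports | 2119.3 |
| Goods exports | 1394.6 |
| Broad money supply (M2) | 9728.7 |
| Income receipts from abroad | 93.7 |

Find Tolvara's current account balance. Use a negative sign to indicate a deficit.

-1207.8

Goods balance = 1394.6 - 2119.3 = -724.7
Services balance = 539.3 - 1036.9 = -497.6
Trade balance (goods + services) = -724.7 + (-497.6) = -1222.3
Net primary income = 93.7 - 100.7 = -7.0
Net secondary income = 21.5
Current account = -1222.3 + (-7.0) + 21.5 = -1207.8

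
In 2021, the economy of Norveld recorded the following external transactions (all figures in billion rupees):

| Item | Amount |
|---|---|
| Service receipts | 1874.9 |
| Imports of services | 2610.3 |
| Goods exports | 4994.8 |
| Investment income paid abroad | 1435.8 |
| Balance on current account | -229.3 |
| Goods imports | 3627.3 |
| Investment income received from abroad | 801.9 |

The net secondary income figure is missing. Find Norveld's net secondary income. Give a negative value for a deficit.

Current account = goods balance + services balance + net primary income + net secondary income
Sum of the known components = -1.8
Net secondary income = CA - (known components) = -229.3 - (-1.8) = -227.5

-227.5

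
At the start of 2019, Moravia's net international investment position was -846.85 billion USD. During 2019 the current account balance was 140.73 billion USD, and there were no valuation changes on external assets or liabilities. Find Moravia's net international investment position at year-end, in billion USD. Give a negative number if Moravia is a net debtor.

-706.12

With no valuation effects, change in NIIP = current account = 140.73
End-of-year NIIP = -846.85 + 140.73 = -706.12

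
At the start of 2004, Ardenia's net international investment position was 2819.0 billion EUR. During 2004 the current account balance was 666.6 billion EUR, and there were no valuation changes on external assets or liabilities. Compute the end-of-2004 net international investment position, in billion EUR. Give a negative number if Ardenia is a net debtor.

With no valuation effects, change in NIIP = current account = 666.6
End-of-year NIIP = 2819.0 + 666.6 = 3485.6

3485.6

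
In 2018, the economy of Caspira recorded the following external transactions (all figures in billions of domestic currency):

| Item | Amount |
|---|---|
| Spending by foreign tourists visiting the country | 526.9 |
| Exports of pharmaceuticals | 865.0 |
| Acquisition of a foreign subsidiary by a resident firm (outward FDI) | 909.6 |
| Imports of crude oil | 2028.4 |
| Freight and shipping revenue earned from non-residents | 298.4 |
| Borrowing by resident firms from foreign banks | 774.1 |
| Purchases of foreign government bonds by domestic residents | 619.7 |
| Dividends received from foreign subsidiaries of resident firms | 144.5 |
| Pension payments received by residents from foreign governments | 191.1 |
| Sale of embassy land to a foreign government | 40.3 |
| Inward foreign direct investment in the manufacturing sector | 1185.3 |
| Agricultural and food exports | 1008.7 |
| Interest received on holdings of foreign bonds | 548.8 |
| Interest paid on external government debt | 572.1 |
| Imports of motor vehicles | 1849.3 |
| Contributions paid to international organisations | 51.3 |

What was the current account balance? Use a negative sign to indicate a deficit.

Goods: 865.0 - 2028.4 + 1008.7 - 1849.3 = -2004.0
Services: 526.9 + 298.4 = 825.3
Primary income: -572.1 + 144.5 + 548.8 = 121.2
Secondary income: -51.3 + 191.1 = 139.8
Current account = (-2004.0) + 825.3 + 121.2 + 139.8 = -917.7
(Excluded from the current account — financial account: acquisition of a foreign subsidiary by a resident firm (outward FDI) 909.6, borrowing by resident firms from foreign banks 774.1, purchases of foreign government bonds by domestic residents 619.7, inward foreign direct investment in the manufacturing sector 1185.3; capital account: sale of embassy land to a foreign government 40.3.)

-917.7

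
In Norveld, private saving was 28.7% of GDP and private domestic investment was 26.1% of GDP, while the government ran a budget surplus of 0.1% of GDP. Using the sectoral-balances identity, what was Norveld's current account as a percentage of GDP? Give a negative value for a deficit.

2.7

By the sectoral-balances identity, CA = (S_private - I) + (T - G).
Private balance = 28.7 - 26.1 = 2.6
Government balance (T - G) = 0.1
CA = 2.6 + 0.1 = 2.7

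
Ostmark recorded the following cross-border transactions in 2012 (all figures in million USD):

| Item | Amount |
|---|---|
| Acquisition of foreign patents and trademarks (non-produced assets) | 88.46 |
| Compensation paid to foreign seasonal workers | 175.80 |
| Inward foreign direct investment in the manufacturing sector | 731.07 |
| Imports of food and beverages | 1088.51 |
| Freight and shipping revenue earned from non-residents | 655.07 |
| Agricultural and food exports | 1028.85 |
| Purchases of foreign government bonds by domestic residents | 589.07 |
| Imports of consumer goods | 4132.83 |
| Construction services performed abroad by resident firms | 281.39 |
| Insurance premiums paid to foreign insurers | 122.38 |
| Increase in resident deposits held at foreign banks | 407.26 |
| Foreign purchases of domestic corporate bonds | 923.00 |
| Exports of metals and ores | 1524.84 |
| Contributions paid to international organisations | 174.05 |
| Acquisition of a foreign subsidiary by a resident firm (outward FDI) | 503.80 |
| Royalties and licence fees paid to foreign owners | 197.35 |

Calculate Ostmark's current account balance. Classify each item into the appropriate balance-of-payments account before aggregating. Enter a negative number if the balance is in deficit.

Goods: -4132.83 - 1088.51 + 1524.84 + 1028.85 = -2667.65
Services: -197.35 + 655.07 - 122.38 + 281.39 = 616.73
Primary income: -175.80
Secondary income: -174.05
Current account = (-2667.65) + 616.73 + (-175.80) + (-174.05) = -2400.77
(Excluded from the current account — capital account: acquisition of foreign patents and trademarks (non-produced assets) 88.46; financial account: inward foreign direct investment in the manufacturing sector 731.07, purchases of foreign government bonds by domestic residents 589.07, increase in resident deposits held at foreign banks 407.26, foreign purchases of domestic corporate bonds 923.00, acquisition of a foreign subsidiary by a resident firm (outward FDI) 503.80.)

-2400.77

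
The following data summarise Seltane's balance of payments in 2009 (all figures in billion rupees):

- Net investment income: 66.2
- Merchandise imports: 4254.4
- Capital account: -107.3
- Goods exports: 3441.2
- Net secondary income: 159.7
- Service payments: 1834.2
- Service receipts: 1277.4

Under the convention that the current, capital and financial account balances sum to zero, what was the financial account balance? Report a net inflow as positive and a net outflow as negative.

1251.4

Goods balance = 3441.2 - 4254.4 = -813.2
Services balance = 1277.4 - 1834.2 = -556.8
Trade balance (goods + services) = -813.2 + (-556.8) = -1370.0
Net primary income = 66.2
Net secondary income = 159.7
Current account = -1370.0 + 66.2 + 159.7 = -1144.1
Financial account = -(-1144.1 + (-107.3)) = 1251.4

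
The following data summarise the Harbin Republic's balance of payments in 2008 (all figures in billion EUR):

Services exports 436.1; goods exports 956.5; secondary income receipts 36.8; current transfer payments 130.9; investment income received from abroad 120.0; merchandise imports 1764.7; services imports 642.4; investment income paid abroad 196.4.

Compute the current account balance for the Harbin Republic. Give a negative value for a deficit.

Goods balance = 956.5 - 1764.7 = -808.2
Services balance = 436.1 - 642.4 = -206.3
Trade balance (goods + services) = -808.2 + (-206.3) = -1014.5
Net primary income = 120.0 - 196.4 = -76.4
Net secondary income = 36.8 - 130.9 = -94.1
Current account = -1014.5 + (-76.4) + (-94.1) = -1185.0

-1185.0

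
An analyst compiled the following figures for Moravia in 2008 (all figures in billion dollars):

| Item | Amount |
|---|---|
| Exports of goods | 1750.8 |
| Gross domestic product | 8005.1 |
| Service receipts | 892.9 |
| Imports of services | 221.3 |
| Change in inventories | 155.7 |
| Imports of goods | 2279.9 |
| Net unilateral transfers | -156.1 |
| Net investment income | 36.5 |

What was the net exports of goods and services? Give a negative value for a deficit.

Goods balance = 1750.8 - 2279.9 = -529.1
Services balance = 892.9 - 221.3 = 671.6
Trade balance (goods + services) = -529.1 + 671.6 = 142.5

142.5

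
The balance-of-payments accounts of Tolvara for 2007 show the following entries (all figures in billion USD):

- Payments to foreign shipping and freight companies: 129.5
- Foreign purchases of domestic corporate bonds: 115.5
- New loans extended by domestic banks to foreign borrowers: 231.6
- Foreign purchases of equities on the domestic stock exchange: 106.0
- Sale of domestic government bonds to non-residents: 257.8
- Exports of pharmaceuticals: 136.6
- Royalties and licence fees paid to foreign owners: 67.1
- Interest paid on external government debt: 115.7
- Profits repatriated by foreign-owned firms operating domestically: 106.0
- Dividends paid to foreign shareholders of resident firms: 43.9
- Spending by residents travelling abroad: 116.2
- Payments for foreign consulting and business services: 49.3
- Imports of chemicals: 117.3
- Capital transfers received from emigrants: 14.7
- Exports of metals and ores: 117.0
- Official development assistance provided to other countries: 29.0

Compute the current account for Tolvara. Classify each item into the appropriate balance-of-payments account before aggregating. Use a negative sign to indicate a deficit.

Goods: 117.0 - 117.3 + 136.6 = 136.3
Services: -67.1 - 116.2 - 49.3 - 129.5 = -362.1
Primary income: -43.9 - 106.0 - 115.7 = -265.6
Secondary income: -29.0
Current account = 136.3 + (-362.1) + (-265.6) + (-29.0) = -520.4
(Excluded from the current account — financial account: foreign purchases of domestic corporate bonds 115.5, new loans extended by domestic banks to foreign borrowers 231.6, foreign purchases of equities on the domestic stock exchange 106.0, sale of domestic government bonds to non-residents 257.8; capital account: capital transfers received from emigrants 14.7.)

-520.4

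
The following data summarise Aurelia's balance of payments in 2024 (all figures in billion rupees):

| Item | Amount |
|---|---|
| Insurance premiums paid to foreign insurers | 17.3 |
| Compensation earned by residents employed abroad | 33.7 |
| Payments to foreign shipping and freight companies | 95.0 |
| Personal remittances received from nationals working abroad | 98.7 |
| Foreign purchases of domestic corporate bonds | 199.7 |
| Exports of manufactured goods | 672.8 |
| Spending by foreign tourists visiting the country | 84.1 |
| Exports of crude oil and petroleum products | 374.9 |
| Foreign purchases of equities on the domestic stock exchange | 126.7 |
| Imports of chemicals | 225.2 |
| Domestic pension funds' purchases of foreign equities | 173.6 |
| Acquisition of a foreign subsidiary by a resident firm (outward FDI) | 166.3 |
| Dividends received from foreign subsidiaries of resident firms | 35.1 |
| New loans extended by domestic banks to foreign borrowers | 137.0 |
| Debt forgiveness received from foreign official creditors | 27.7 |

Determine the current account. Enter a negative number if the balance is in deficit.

961.8

Goods: 374.9 + 672.8 - 225.2 = 822.5
Services: 84.1 - 95.0 - 17.3 = -28.2
Primary income: 33.7 + 35.1 = 68.8
Secondary income: 98.7
Current account = 822.5 + (-28.2) + 68.8 + 98.7 = 961.8
(Excluded from the current account — financial account: foreign purchases of domestic corporate bonds 199.7, foreign purchases of equities on the domestic stock exchange 126.7, domestic pension funds' purchases of foreign equities 173.6, acquisition of a foreign subsidiary by a resident firm (outward FDI) 166.3, new loans extended by domestic banks to foreign borrowers 137.0; capital account: debt forgiveness received from foreign official creditors 27.7.)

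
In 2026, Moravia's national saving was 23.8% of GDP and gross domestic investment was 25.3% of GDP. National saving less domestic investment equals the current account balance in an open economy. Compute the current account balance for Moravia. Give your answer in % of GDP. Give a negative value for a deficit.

S - I = CA (net lending to the rest of the world).
CA = S - I = 23.8 - 25.3 = -1.5

-1.5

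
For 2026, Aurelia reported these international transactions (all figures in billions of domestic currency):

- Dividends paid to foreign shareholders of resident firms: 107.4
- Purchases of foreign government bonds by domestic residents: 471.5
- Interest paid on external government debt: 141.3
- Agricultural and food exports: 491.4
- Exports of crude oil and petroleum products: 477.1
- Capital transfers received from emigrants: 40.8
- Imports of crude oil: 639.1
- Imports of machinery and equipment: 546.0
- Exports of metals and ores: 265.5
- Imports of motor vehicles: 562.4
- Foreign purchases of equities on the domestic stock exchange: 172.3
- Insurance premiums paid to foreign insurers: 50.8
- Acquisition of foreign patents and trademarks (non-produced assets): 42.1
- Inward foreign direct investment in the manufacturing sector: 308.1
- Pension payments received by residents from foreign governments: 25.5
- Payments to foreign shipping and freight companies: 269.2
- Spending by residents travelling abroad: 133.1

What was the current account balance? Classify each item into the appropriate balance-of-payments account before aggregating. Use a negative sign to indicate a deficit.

Goods: -562.4 - 546.0 - 639.1 + 491.4 + 265.5 + 477.1 = -513.5
Services: -269.2 - 133.1 - 50.8 = -453.1
Primary income: -107.4 - 141.3 = -248.7
Secondary income: 25.5
Current account = (-513.5) + (-453.1) + (-248.7) + 25.5 = -1189.8
(Excluded from the current account — financial account: purchases of foreign government bonds by domestic residents 471.5, foreign purchases of equities on the domestic stock exchange 172.3, inward foreign direct investment in the manufacturing sector 308.1; capital account: capital transfers received from emigrants 40.8, acquisition of foreign patents and trademarks (non-produced assets) 42.1.)

-1189.8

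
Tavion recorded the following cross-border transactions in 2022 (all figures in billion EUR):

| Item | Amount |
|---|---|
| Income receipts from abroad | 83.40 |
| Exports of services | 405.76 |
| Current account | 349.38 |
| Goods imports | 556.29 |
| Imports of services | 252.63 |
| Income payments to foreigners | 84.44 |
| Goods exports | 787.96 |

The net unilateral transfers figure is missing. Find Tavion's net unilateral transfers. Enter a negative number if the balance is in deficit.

-34.38

Current account = goods balance + services balance + net primary income + net secondary income
Sum of the known components = 383.76
Net unilateral transfers = CA - (known components) = 349.38 - 383.76 = -34.38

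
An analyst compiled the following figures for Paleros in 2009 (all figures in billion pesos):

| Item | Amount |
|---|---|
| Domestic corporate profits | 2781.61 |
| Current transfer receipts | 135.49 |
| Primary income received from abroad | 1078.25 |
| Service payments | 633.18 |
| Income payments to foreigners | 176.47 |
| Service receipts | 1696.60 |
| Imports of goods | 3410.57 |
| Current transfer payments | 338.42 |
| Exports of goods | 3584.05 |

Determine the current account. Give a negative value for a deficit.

Goods balance = 3584.05 - 3410.57 = 173.48
Services balance = 1696.60 - 633.18 = 1063.42
Trade balance (goods + services) = 173.48 + 1063.42 = 1236.90
Net primary income = 1078.25 - 176.47 = 901.78
Net secondary income = 135.49 - 338.42 = -202.93
Current account = 1236.90 + 901.78 + (-202.93) = 1935.75

1935.75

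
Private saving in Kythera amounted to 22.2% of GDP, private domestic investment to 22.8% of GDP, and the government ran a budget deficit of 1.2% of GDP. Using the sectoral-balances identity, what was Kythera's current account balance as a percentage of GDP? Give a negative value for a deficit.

-1.8

By the sectoral-balances identity, CA = (S_private - I) + (T - G).
Private balance = 22.2 - 22.8 = -0.6
Government balance (T - G) = -1.2
CA = -0.6 + (-1.2) = -1.8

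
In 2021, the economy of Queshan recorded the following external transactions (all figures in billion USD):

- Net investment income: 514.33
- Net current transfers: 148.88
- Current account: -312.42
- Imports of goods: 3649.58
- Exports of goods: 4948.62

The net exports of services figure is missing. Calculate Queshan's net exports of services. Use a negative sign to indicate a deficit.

-2274.67

Current account = goods balance + services balance + net primary income + net secondary income
Sum of the known components = 1962.25
Net exports of services = CA - (known components) = -312.42 - 1962.25 = -2274.67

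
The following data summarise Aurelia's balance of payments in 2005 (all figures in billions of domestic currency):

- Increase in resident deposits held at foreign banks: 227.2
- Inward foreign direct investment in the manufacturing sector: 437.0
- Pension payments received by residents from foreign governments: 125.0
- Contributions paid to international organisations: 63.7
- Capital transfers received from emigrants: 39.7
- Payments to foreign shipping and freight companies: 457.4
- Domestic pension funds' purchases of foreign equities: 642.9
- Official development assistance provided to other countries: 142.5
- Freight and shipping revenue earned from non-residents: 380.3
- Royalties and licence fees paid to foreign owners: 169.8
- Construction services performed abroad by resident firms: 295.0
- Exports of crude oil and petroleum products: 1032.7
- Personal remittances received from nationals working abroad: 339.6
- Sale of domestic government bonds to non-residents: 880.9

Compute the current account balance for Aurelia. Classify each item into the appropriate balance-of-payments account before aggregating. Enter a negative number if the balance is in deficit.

1339.2

Goods: 1032.7
Services: 295.0 + 380.3 - 169.8 - 457.4 = 48.1
Secondary income: 125.0 + 339.6 - 63.7 - 142.5 = 258.4
Current account = 1032.7 + 48.1 + 258.4 = 1339.2
(Excluded from the current account — financial account: increase in resident deposits held at foreign banks 227.2, inward foreign direct investment in the manufacturing sector 437.0, domestic pension funds' purchases of foreign equities 642.9, sale of domestic government bonds to non-residents 880.9; capital account: capital transfers received from emigrants 39.7.)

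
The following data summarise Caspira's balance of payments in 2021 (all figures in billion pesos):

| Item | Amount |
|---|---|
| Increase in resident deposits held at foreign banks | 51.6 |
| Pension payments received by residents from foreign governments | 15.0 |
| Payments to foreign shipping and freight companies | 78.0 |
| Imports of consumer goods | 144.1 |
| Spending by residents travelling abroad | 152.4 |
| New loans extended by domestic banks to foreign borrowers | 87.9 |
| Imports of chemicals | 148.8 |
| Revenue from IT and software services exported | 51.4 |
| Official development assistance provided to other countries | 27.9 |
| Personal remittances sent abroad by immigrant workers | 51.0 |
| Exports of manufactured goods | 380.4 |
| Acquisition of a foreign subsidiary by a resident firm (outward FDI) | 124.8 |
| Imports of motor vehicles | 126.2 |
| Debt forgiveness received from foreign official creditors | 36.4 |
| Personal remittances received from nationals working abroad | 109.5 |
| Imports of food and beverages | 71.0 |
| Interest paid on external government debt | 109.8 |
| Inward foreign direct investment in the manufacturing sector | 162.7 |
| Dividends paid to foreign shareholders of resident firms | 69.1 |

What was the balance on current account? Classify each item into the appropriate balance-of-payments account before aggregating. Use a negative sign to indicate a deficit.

Goods: -71.0 - 126.2 - 144.1 + 380.4 - 148.8 = -109.7
Services: -152.4 - 78.0 + 51.4 = -179.0
Primary income: -109.8 - 69.1 = -178.9
Secondary income: -51.0 - 27.9 + 109.5 + 15.0 = 45.6
Current account = (-109.7) + (-179.0) + (-178.9) + 45.6 = -422.0
(Excluded from the current account — financial account: increase in resident deposits held at foreign banks 51.6, new loans extended by domestic banks to foreign borrowers 87.9, acquisition of a foreign subsidiary by a resident firm (outward FDI) 124.8, inward foreign direct investment in the manufacturing sector 162.7; capital account: debt forgiveness received from foreign official creditors 36.4.)

-422.0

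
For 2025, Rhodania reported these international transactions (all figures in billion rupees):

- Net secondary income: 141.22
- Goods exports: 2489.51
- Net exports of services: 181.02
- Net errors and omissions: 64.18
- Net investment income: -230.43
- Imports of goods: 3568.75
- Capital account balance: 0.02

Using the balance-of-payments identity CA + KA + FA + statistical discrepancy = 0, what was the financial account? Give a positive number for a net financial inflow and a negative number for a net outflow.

Goods balance = 2489.51 - 3568.75 = -1079.24
Services balance = 181.02
Trade balance (goods + services) = -1079.24 + 181.02 = -898.22
Net primary income = -230.43
Net secondary income = 141.22
Current account = -898.22 + (-230.43) + 141.22 = -987.43
Financial account = -(-987.43 + 0.02 + 64.18) = 923.23

923.23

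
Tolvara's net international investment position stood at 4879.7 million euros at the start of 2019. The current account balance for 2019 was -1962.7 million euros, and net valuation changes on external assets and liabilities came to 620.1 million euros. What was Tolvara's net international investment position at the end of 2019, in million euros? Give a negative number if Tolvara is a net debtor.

3537.1

Change in NIIP = current account + net valuation change = -1962.7 + 620.1 = -1342.6
End-of-year NIIP = 4879.7 + (-1342.6) = 3537.1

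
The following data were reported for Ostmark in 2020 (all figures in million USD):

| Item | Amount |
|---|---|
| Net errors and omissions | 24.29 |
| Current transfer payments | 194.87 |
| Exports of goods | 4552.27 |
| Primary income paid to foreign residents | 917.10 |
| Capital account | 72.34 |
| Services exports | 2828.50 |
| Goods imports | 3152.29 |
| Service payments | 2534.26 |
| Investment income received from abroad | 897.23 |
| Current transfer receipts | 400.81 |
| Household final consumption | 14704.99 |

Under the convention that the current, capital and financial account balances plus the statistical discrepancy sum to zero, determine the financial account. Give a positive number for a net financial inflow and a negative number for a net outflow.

Goods balance = 4552.27 - 3152.29 = 1399.98
Services balance = 2828.50 - 2534.26 = 294.24
Trade balance (goods + services) = 1399.98 + 294.24 = 1694.22
Net primary income = 897.23 - 917.10 = -19.87
Net secondary income = 400.81 - 194.87 = 205.94
Current account = 1694.22 + (-19.87) + 205.94 = 1880.29
Financial account = -(1880.29 + 72.34 + 24.29) = -1976.92

-1976.92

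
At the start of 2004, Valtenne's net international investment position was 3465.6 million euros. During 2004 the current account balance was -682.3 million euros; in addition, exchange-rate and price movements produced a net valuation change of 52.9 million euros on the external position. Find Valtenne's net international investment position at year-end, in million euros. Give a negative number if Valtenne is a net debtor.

2836.2

Change in NIIP = current account + net valuation change = -682.3 + 52.9 = -629.4
End-of-year NIIP = 3465.6 + (-629.4) = 2836.2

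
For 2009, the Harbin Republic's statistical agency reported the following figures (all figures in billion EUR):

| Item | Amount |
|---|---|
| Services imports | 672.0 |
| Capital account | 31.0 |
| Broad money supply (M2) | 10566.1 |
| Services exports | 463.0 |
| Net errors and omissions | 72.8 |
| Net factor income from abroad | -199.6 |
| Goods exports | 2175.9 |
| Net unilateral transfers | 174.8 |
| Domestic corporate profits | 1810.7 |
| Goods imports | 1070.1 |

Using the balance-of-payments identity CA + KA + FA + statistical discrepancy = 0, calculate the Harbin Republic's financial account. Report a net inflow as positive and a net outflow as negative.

-975.8

Goods balance = 2175.9 - 1070.1 = 1105.8
Services balance = 463.0 - 672.0 = -209.0
Trade balance (goods + services) = 1105.8 + (-209.0) = 896.8
Net primary income = -199.6
Net secondary income = 174.8
Current account = 896.8 + (-199.6) + 174.8 = 872.0
Financial account = -(872.0 + 31.0 + 72.8) = -975.8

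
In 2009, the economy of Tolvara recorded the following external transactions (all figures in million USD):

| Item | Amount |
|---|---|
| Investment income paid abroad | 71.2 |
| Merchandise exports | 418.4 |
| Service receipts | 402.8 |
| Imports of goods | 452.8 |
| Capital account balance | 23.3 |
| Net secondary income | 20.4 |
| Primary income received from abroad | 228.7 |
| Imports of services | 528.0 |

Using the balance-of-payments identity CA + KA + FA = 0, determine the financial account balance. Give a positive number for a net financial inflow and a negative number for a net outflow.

-41.6

Goods balance = 418.4 - 452.8 = -34.4
Services balance = 402.8 - 528.0 = -125.2
Trade balance (goods + services) = -34.4 + (-125.2) = -159.6
Net primary income = 228.7 - 71.2 = 157.5
Net secondary income = 20.4
Current account = -159.6 + 157.5 + 20.4 = 18.3
Financial account = -(18.3 + 23.3) = -41.6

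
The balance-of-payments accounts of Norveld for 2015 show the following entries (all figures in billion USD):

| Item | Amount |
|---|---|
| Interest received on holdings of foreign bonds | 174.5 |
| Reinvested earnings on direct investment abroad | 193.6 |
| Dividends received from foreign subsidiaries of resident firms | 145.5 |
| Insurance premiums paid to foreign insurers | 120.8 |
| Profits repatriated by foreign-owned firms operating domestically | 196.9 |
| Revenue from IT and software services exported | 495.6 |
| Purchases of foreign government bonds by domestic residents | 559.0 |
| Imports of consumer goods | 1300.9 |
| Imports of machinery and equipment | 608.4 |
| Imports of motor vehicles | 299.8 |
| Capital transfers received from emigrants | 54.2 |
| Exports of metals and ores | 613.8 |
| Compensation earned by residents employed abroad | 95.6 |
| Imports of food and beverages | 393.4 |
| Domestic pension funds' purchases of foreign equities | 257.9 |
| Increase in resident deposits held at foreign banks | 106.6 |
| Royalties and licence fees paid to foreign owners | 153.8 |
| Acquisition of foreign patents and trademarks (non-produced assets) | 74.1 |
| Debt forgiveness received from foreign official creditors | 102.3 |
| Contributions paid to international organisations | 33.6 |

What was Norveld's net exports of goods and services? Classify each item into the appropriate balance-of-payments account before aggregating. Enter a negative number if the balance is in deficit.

-1767.7

Goods: -1300.9 - 608.4 - 299.8 - 393.4 + 613.8 = -1988.7
Services: 495.6 - 153.8 - 120.8 = 221.0
Trade balance = -1988.7 + 221.0 = -1767.7
(Excluded from the trade balance — primary income: interest received on holdings of foreign bonds 174.5, reinvested earnings on direct investment abroad 193.6, dividends received from foreign subsidiaries of resident firms 145.5, profits repatriated by foreign-owned firms operating domestically 196.9, compensation earned by residents employed abroad 95.6; financial account: purchases of foreign government bonds by domestic residents 559.0, domestic pension funds' purchases of foreign equities 257.9, increase in resident deposits held at foreign banks 106.6; capital account: capital transfers received from emigrants 54.2, acquisition of foreign patents and trademarks (non-produced assets) 74.1, debt forgiveness received from foreign official creditors 102.3; secondary income: contributions paid to international organisations 33.6.)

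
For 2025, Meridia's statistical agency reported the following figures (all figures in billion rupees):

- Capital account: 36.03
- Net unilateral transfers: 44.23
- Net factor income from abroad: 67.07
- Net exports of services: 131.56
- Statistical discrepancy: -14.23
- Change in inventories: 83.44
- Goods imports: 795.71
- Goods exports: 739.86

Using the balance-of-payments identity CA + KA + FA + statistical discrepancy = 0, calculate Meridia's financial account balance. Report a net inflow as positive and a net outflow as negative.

Goods balance = 739.86 - 795.71 = -55.85
Services balance = 131.56
Trade balance (goods + services) = -55.85 + 131.56 = 75.71
Net primary income = 67.07
Net secondary income = 44.23
Current account = 75.71 + 67.07 + 44.23 = 187.01
Financial account = -(187.01 + 36.03 + (-14.23)) = -208.81

-208.81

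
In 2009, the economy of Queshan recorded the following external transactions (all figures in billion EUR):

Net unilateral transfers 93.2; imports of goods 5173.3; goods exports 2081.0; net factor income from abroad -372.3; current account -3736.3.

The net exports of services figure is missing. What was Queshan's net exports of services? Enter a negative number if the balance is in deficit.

-364.9

Current account = goods balance + services balance + net primary income + net secondary income
Sum of the known components = -3371.4
Net exports of services = CA - (known components) = -3736.3 - (-3371.4) = -364.9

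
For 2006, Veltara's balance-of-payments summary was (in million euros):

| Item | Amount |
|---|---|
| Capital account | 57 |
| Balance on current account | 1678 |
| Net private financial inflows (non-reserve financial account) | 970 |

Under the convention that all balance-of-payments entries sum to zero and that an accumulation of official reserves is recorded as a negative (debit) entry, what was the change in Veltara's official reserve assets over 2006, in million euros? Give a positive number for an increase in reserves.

2705

Official reserve transactions balance = -(1678 + 57 + 970) = -2705
An accumulation of reserves is recorded as a debit (negative entry), so the change in the stock of reserves is the negative of that balance.
Change in official reserves = -(-2705) = 2705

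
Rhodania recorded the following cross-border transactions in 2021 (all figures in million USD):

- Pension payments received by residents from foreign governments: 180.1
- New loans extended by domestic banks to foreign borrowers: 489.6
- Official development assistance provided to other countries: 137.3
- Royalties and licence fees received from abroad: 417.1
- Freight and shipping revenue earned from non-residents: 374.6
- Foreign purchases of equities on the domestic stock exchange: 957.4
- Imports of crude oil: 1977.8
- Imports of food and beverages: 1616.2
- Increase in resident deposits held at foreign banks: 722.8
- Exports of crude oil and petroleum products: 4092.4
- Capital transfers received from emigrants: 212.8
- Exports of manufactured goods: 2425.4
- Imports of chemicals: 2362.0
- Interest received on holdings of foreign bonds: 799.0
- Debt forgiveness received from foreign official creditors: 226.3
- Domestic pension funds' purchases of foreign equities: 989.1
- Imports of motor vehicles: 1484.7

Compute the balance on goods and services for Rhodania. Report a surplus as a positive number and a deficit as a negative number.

Goods: 4092.4 + 2425.4 - 1484.7 - 2362.0 - 1616.2 - 1977.8 = -922.9
Services: 417.1 + 374.6 = 791.7
Trade balance = -922.9 + 791.7 = -131.2
(Excluded from the trade balance — secondary income: pension payments received by residents from foreign governments 180.1, official development assistance provided to other countries 137.3; financial account: new loans extended by domestic banks to foreign borrowers 489.6, foreign purchases of equities on the domestic stock exchange 957.4, increase in resident deposits held at foreign banks 722.8, domestic pension funds' purchases of foreign equities 989.1; capital account: capital transfers received from emigrants 212.8, debt forgiveness received from foreign official creditors 226.3; primary income: interest received on holdings of foreign bonds 799.0.)

-131.2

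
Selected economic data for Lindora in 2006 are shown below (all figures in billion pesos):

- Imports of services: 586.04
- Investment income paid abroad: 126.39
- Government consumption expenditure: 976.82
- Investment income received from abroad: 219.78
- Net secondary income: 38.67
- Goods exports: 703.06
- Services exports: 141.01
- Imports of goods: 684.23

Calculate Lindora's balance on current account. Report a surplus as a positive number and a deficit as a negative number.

Goods balance = 703.06 - 684.23 = 18.83
Services balance = 141.01 - 586.04 = -445.03
Trade balance (goods + services) = 18.83 + (-445.03) = -426.20
Net primary income = 219.78 - 126.39 = 93.39
Net secondary income = 38.67
Current account = -426.20 + 93.39 + 38.67 = -294.14

-294.14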